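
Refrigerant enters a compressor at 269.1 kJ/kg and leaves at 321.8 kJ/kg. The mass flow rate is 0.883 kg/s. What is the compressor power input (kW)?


dh = 321.8 - 269.1 = 52.7 kJ/kg
W = m_dot * dh = 0.883 * 52.7 = 46.53 kW

46.53


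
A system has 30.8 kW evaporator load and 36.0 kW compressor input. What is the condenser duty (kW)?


Q_cond = Q_evap + W
Q_cond = 30.8 + 36.0
Q_cond = 66.8 kW

66.8


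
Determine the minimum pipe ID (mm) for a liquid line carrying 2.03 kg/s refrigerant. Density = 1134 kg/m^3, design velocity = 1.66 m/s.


A = m_dot / (rho * v) = 2.03 / (1134 * 1.66) = 0.001078387625 m^2
d = sqrt(4*A/pi) * 1000
d = 37.1 mm

37.1


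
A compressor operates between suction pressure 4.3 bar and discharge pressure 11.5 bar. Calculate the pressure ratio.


PR = P_high / P_low
PR = 11.5 / 4.3
PR = 2.674

2.674


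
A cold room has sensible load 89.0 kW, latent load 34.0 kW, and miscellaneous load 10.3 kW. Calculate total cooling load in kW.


Q_total = Q_s + Q_l + Q_misc
Q_total = 89.0 + 34.0 + 10.3
Q_total = 133.3 kW

133.3


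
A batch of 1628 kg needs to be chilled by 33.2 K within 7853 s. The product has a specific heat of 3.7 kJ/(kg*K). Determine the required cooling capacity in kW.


Q = m * cp * dT / t
Q = 1628 * 3.7 * 33.2 / 7853
Q = 25.466 kW

25.466


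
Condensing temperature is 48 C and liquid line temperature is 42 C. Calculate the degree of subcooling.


Subcooling = T_cond - T_liquid
Subcooling = 48 - 42
Subcooling = 6 K

6


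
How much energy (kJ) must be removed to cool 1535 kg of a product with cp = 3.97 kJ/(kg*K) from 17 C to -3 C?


dT = 17 - (-3) = 20 K
Q = m * cp * dT = 1535 * 3.97 * 20
Q = 121879 kJ

121879


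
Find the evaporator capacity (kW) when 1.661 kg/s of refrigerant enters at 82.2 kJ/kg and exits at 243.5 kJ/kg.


dh = 243.5 - 82.2 = 161.3 kJ/kg
Q_evap = m_dot * dh = 1.661 * 161.3
Q_evap = 267.92 kW

267.92


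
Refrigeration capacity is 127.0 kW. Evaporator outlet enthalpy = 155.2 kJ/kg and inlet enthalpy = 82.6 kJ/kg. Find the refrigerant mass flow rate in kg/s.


dh = 155.2 - 82.6 = 72.6 kJ/kg
m_dot = Q / dh = 127.0 / 72.6 = 1.7493 kg/s

1.7493


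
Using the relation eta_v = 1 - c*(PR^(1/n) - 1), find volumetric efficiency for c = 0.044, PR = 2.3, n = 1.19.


PR^(1/n) = 2.3^(1/1.19) = 2.01359893
eta_v = 1 - 0.044 * (2.01359893 - 1)
eta_v = 0.9554

0.9554


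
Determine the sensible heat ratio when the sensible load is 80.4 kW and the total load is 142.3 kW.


SHR = Q_sensible / Q_total
SHR = 80.4 / 142.3
SHR = 0.565

0.565


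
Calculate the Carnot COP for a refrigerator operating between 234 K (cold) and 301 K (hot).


dT = 301 - 234 = 67 K
COP_carnot = T_cold / dT = 234 / 67
COP_carnot = 3.493

3.493


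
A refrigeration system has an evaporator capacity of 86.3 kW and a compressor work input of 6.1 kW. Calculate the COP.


COP = Q_evap / W
COP = 86.3 / 6.1
COP = 14.148

14.148


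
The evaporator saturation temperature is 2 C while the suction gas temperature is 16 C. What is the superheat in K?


Superheat = T_suction - T_evap
Superheat = 16 - (2)
Superheat = 14 K

14


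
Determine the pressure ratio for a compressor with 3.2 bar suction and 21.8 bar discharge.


PR = P_high / P_low
PR = 21.8 / 3.2
PR = 6.813

6.813


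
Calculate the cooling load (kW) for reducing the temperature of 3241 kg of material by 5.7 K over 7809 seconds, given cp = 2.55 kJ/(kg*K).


Q = m * cp * dT / t
Q = 3241 * 2.55 * 5.7 / 7809
Q = 6.033 kW

6.033


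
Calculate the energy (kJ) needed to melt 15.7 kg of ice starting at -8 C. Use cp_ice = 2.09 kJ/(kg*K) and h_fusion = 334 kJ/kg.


Sensible heat = cp * dT = 2.09 * 8 = 16.72 kJ/kg
Total per kg = 16.72 + 334 = 350.72 kJ/kg
Q = m * total = 15.7 * 350.72
Q = 5506.3 kJ

5506.3


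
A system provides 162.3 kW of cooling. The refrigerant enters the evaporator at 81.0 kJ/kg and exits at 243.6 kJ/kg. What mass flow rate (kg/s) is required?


dh = 243.6 - 81.0 = 162.6 kJ/kg
m_dot = Q / dh = 162.3 / 162.6 = 0.9982 kg/s

0.9982


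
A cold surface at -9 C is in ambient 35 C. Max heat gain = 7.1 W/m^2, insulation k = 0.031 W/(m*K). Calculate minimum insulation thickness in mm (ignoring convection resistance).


dT = 35 - (-9) = 44 K
thickness = k * dT / q_max * 1000
thickness = 0.031 * 44 / 7.1 * 1000
thickness = 192.1 mm

192.1


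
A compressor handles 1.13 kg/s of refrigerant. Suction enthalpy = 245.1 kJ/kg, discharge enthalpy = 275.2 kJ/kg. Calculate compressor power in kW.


dh = 275.2 - 245.1 = 30.1 kJ/kg
W = m_dot * dh = 1.13 * 30.1 = 34.01 kW

34.01


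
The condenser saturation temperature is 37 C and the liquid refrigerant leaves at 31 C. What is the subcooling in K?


Subcooling = T_cond - T_liquid
Subcooling = 37 - 31
Subcooling = 6 K

6


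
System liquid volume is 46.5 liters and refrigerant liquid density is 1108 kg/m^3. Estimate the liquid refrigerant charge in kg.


Charge = V * rho / 1000
Charge = 46.5 * 1108 / 1000
Charge = 51.52 kg

51.52


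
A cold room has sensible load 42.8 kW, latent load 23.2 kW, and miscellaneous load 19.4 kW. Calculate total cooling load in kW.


Q_total = Q_s + Q_l + Q_misc
Q_total = 42.8 + 23.2 + 19.4
Q_total = 85.4 kW

85.4


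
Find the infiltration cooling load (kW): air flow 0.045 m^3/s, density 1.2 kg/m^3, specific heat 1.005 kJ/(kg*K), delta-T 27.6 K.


Q = V_dot * rho * cp * dT
Q = 0.045 * 1.2 * 1.005 * 27.6
Q = 1.498 kW

1.498


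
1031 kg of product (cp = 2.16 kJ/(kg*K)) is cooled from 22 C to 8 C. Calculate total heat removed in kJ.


dT = 22 - (8) = 14 K
Q = m * cp * dT = 1031 * 2.16 * 14
Q = 31177 kJ

31177


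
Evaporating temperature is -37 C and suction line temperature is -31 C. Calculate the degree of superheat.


Superheat = T_suction - T_evap
Superheat = -31 - (-37)
Superheat = 6 K

6


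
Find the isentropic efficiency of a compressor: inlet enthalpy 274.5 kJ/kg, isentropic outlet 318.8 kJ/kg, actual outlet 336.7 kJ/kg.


dh_ideal = 318.8 - 274.5 = 44.3 kJ/kg
dh_actual = 336.7 - 274.5 = 62.2 kJ/kg
eta_s = dh_ideal / dh_actual = 44.3 / 62.2
eta_s = 0.7122

0.7122


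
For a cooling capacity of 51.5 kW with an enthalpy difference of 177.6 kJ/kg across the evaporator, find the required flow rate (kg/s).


m_dot = Q / dh
m_dot = 51.5 / 177.6
m_dot = 0.29 kg/s

0.29


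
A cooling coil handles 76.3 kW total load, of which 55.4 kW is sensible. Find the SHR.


SHR = Q_sensible / Q_total
SHR = 55.4 / 76.3
SHR = 0.726

0.726


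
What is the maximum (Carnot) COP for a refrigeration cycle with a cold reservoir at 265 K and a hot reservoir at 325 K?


dT = 325 - 265 = 60 K
COP_carnot = T_cold / dT = 265 / 60
COP_carnot = 4.417

4.417


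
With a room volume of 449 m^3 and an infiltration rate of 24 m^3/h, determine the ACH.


ACH = flow / volume
ACH = 24 / 449
ACH = 0.053

0.053


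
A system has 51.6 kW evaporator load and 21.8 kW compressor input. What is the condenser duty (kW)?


Q_cond = Q_evap + W
Q_cond = 51.6 + 21.8
Q_cond = 73.4 kW

73.4


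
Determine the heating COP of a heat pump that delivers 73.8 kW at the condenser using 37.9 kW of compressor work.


COP_hp = Q_cond / W
COP_hp = 73.8 / 37.9
COP_hp = 1.947

1.947


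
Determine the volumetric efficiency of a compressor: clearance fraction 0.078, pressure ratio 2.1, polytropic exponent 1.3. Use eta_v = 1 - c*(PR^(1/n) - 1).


PR^(1/n) = 2.1^(1/1.3) = 1.76954249
eta_v = 1 - 0.078 * (1.76954249 - 1)
eta_v = 0.94

0.94


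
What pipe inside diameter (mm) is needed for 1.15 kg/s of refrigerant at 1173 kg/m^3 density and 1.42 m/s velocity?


A = m_dot / (rho * v) = 1.15 / (1173 * 1.42) = 0.0006904170119 m^2
d = sqrt(4*A/pi) * 1000
d = 29.6 mm

29.6


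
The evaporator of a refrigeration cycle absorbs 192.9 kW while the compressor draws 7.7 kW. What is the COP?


COP = Q_evap / W
COP = 192.9 / 7.7
COP = 25.052

25.052


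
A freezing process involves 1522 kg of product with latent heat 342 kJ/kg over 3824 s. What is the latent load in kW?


Q_lat = m * h_fg / t
Q_lat = 1522 * 342 / 3824
Q_lat = 136.12 kW

136.12


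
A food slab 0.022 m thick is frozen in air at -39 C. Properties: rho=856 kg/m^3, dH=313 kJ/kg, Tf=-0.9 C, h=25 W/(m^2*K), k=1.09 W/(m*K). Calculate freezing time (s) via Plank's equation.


dT = -0.9 - (-39) = 38.1 K
term1 = a/(2h) = 0.022/(2*25) = 0.00044
term2 = a^2/(8k) = 0.022^2/(8*1.09) = 0.00005550458716
t = rho*dH*1000/dT * (term1 + term2)
t = 856*313*1000/38.1 * (0.00044 + 0.00005550458716)
t = 3485 s

3485


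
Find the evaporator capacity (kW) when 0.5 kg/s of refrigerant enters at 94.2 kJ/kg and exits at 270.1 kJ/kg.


dh = 270.1 - 94.2 = 175.9 kJ/kg
Q_evap = m_dot * dh = 0.5 * 175.9
Q_evap = 87.95 kW

87.95


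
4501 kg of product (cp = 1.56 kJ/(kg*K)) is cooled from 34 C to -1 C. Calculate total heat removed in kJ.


dT = 34 - (-1) = 35 K
Q = m * cp * dT = 4501 * 1.56 * 35
Q = 245755 kJ

245755


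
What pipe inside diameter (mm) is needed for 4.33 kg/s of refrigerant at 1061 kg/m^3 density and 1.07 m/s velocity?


A = m_dot / (rho * v) = 4.33 / (1061 * 1.07) = 0.003814070662 m^2
d = sqrt(4*A/pi) * 1000
d = 69.7 mm

69.7


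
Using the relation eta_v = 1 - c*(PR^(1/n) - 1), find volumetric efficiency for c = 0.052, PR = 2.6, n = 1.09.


PR^(1/n) = 2.6^(1/1.09) = 2.40275502
eta_v = 1 - 0.052 * (2.40275502 - 1)
eta_v = 0.9271

0.9271


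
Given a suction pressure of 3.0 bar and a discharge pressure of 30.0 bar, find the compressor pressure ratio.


PR = P_high / P_low
PR = 30.0 / 3.0
PR = 10.0

10.0


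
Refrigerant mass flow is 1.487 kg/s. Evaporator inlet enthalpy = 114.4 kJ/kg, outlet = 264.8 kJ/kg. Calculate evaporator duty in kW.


dh = 264.8 - 114.4 = 150.4 kJ/kg
Q_evap = m_dot * dh = 1.487 * 150.4
Q_evap = 223.64 kW

223.64


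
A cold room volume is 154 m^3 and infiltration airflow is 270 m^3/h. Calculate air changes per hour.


ACH = flow / volume
ACH = 270 / 154
ACH = 1.753

1.753


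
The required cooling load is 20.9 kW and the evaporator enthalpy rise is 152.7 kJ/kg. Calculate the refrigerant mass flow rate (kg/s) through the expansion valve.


m_dot = Q / dh
m_dot = 20.9 / 152.7
m_dot = 0.1369 kg/s

0.1369


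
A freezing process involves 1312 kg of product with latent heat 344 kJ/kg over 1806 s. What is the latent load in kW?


Q_lat = m * h_fg / t
Q_lat = 1312 * 344 / 1806
Q_lat = 249.9 kW

249.9


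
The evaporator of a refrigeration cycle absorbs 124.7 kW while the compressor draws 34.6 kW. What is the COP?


COP = Q_evap / W
COP = 124.7 / 34.6
COP = 3.604

3.604


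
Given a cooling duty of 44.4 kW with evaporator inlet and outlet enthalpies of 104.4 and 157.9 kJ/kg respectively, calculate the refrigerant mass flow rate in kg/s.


dh = 157.9 - 104.4 = 53.5 kJ/kg
m_dot = Q / dh = 44.4 / 53.5 = 0.8299 kg/s

0.8299


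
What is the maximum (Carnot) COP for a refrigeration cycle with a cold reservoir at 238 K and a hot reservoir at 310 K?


dT = 310 - 238 = 72 K
COP_carnot = T_cold / dT = 238 / 72
COP_carnot = 3.306

3.306


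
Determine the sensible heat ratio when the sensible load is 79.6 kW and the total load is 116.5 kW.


SHR = Q_sensible / Q_total
SHR = 79.6 / 116.5
SHR = 0.683

0.683


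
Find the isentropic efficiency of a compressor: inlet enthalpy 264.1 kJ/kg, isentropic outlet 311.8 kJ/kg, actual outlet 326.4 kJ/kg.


dh_ideal = 311.8 - 264.1 = 47.7 kJ/kg
dh_actual = 326.4 - 264.1 = 62.3 kJ/kg
eta_s = dh_ideal / dh_actual = 47.7 / 62.3
eta_s = 0.7657

0.7657


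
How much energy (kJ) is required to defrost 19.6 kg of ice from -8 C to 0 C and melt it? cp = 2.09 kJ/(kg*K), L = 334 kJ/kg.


Sensible heat = cp * dT = 2.09 * 8 = 16.72 kJ/kg
Total per kg = 16.72 + 334 = 350.72 kJ/kg
Q = m * total = 19.6 * 350.72
Q = 6874.1 kJ

6874.1


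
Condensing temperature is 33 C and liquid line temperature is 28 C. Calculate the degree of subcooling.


Subcooling = T_cond - T_liquid
Subcooling = 33 - 28
Subcooling = 5 K

5


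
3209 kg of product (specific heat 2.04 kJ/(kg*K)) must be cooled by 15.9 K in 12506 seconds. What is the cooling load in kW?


Q = m * cp * dT / t
Q = 3209 * 2.04 * 15.9 / 12506
Q = 8.323 kW

8.323


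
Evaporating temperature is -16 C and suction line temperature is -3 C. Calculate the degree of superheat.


Superheat = T_suction - T_evap
Superheat = -3 - (-16)
Superheat = 13 K

13


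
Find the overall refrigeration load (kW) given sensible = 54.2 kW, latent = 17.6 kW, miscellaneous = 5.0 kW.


Q_total = Q_s + Q_l + Q_misc
Q_total = 54.2 + 17.6 + 5.0
Q_total = 76.8 kW

76.8


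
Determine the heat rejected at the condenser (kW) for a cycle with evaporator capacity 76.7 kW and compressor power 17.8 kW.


Q_cond = Q_evap + W
Q_cond = 76.7 + 17.8
Q_cond = 94.5 kW

94.5


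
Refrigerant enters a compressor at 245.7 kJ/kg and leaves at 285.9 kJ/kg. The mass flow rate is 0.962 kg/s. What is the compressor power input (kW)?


dh = 285.9 - 245.7 = 40.2 kJ/kg
W = m_dot * dh = 0.962 * 40.2 = 38.67 kW

38.67


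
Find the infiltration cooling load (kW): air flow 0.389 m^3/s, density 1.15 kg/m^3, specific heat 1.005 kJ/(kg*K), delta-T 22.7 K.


Q = V_dot * rho * cp * dT
Q = 0.389 * 1.15 * 1.005 * 22.7
Q = 10.206 kW

10.206


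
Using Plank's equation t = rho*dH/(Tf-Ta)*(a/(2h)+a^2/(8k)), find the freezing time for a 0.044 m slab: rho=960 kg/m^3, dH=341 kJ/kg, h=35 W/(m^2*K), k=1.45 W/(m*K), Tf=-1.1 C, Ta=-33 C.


dT = -1.1 - (-33) = 31.9 K
term1 = a/(2h) = 0.044/(2*35) = 0.0006285714286
term2 = a^2/(8k) = 0.044^2/(8*1.45) = 0.0001668965517
t = rho*dH*1000/dT * (term1 + term2)
t = 960*341*1000/31.9 * (0.0006285714286 + 0.0001668965517)
t = 8163 s

8163


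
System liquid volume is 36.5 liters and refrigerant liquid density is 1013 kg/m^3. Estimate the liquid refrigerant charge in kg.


Charge = V * rho / 1000
Charge = 36.5 * 1013 / 1000
Charge = 36.97 kg

36.97


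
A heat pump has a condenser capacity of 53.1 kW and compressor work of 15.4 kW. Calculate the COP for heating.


COP_hp = Q_cond / W
COP_hp = 53.1 / 15.4
COP_hp = 3.448

3.448


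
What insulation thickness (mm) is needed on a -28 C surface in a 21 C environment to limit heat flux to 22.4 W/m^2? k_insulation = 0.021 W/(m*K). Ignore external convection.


dT = 21 - (-28) = 49 K
thickness = k * dT / q_max * 1000
thickness = 0.021 * 49 / 22.4 * 1000
thickness = 45.9 mm

45.9


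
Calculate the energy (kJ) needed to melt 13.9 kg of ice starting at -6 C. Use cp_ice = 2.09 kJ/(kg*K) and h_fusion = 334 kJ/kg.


Sensible heat = cp * dT = 2.09 * 6 = 12.54 kJ/kg
Total per kg = 12.54 + 334 = 346.54 kJ/kg
Q = m * total = 13.9 * 346.54
Q = 4816.9 kJ

4816.9


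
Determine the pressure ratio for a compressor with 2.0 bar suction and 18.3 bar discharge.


PR = P_high / P_low
PR = 18.3 / 2.0
PR = 9.15

9.15


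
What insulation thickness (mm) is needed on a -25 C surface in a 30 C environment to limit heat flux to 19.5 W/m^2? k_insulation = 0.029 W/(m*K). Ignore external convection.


dT = 30 - (-25) = 55 K
thickness = k * dT / q_max * 1000
thickness = 0.029 * 55 / 19.5 * 1000
thickness = 81.8 mm

81.8


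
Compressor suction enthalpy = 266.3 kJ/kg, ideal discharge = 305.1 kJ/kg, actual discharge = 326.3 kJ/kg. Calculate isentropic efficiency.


dh_ideal = 305.1 - 266.3 = 38.8 kJ/kg
dh_actual = 326.3 - 266.3 = 60.0 kJ/kg
eta_s = dh_ideal / dh_actual = 38.8 / 60.0
eta_s = 0.6467

0.6467


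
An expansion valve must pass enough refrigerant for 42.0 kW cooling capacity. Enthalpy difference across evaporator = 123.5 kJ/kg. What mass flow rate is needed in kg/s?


m_dot = Q / dh
m_dot = 42.0 / 123.5
m_dot = 0.3401 kg/s

0.3401


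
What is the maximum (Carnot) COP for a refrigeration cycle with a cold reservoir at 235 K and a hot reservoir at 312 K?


dT = 312 - 235 = 77 K
COP_carnot = T_cold / dT = 235 / 77
COP_carnot = 3.052

3.052


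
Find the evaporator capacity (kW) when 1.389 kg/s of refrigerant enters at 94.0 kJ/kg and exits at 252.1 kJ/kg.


dh = 252.1 - 94.0 = 158.1 kJ/kg
Q_evap = m_dot * dh = 1.389 * 158.1
Q_evap = 219.6 kW

219.6


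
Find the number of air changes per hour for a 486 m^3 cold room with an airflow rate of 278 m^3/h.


ACH = flow / volume
ACH = 278 / 486
ACH = 0.572

0.572


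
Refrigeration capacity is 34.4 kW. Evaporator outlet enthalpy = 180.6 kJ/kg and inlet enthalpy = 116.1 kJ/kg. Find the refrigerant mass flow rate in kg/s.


dh = 180.6 - 116.1 = 64.5 kJ/kg
m_dot = Q / dh = 34.4 / 64.5 = 0.5333 kg/s

0.5333


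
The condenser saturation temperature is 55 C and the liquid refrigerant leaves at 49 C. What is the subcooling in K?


Subcooling = T_cond - T_liquid
Subcooling = 55 - 49
Subcooling = 6 K

6


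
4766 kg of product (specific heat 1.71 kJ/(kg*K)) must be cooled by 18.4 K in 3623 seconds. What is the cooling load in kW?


Q = m * cp * dT / t
Q = 4766 * 1.71 * 18.4 / 3623
Q = 41.39 kW

41.39


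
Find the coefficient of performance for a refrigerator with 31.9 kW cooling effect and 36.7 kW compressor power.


COP = Q_evap / W
COP = 31.9 / 36.7
COP = 0.869

0.869


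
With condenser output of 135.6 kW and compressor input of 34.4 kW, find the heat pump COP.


COP_hp = Q_cond / W
COP_hp = 135.6 / 34.4
COP_hp = 3.942

3.942


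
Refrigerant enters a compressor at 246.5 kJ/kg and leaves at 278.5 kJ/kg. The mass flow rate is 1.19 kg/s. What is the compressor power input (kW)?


dh = 278.5 - 246.5 = 32.0 kJ/kg
W = m_dot * dh = 1.19 * 32.0 = 38.08 kW

38.08


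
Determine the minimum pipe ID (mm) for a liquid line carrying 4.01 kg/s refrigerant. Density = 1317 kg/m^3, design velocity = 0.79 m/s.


A = m_dot / (rho * v) = 4.01 / (1317 * 0.79) = 0.003854175677 m^2
d = sqrt(4*A/pi) * 1000
d = 70.1 mm

70.1


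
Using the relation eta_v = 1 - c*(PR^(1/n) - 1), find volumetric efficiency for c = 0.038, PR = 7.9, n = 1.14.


PR^(1/n) = 7.9^(1/1.14) = 6.12903618
eta_v = 1 - 0.038 * (6.12903618 - 1)
eta_v = 0.8051

0.8051


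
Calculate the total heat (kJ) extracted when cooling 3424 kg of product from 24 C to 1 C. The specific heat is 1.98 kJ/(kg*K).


dT = 24 - (1) = 23 K
Q = m * cp * dT = 3424 * 1.98 * 23
Q = 155929 kJ

155929


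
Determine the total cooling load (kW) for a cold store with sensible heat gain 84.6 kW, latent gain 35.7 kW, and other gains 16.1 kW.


Q_total = Q_s + Q_l + Q_misc
Q_total = 84.6 + 35.7 + 16.1
Q_total = 136.4 kW

136.4


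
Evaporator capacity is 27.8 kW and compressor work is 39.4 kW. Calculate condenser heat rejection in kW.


Q_cond = Q_evap + W
Q_cond = 27.8 + 39.4
Q_cond = 67.2 kW

67.2


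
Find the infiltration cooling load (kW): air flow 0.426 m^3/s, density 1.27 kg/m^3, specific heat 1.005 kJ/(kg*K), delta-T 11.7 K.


Q = V_dot * rho * cp * dT
Q = 0.426 * 1.27 * 1.005 * 11.7
Q = 6.362 kW

6.362


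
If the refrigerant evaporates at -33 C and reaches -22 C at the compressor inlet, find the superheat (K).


Superheat = T_suction - T_evap
Superheat = -22 - (-33)
Superheat = 11 K

11


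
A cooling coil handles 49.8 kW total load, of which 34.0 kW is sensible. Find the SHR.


SHR = Q_sensible / Q_total
SHR = 34.0 / 49.8
SHR = 0.683

0.683


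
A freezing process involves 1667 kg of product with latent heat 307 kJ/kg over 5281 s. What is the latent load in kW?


Q_lat = m * h_fg / t
Q_lat = 1667 * 307 / 5281
Q_lat = 96.91 kW

96.91


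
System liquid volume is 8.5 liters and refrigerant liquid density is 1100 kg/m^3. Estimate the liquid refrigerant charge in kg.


Charge = V * rho / 1000
Charge = 8.5 * 1100 / 1000
Charge = 9.35 kg

9.35


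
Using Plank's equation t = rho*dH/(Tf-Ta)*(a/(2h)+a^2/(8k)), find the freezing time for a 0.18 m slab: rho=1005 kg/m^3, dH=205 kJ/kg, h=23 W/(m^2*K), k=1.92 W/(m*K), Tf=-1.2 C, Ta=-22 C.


dT = -1.2 - (-22) = 20.8 K
term1 = a/(2h) = 0.18/(2*23) = 0.003913043478
term2 = a^2/(8k) = 0.18^2/(8*1.92) = 0.002109375
t = rho*dH*1000/dT * (term1 + term2)
t = 1005*205*1000/20.8 * (0.003913043478 + 0.002109375)
t = 59652 s

59652


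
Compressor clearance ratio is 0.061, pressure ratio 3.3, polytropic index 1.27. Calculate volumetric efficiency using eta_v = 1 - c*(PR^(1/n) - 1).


PR^(1/n) = 3.3^(1/1.27) = 2.56022829
eta_v = 1 - 0.061 * (2.56022829 - 1)
eta_v = 0.9048

0.9048


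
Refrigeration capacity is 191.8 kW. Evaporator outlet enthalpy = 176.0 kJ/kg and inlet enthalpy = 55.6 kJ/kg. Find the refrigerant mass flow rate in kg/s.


dh = 176.0 - 55.6 = 120.4 kJ/kg
m_dot = Q / dh = 191.8 / 120.4 = 1.593 kg/s

1.593


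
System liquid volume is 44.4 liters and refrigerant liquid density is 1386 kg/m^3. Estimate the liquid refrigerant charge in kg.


Charge = V * rho / 1000
Charge = 44.4 * 1386 / 1000
Charge = 61.54 kg

61.54


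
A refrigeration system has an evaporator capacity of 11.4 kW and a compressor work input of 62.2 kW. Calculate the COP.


COP = Q_evap / W
COP = 11.4 / 62.2
COP = 0.183

0.183


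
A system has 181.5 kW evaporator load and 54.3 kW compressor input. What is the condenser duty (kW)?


Q_cond = Q_evap + W
Q_cond = 181.5 + 54.3
Q_cond = 235.8 kW

235.8


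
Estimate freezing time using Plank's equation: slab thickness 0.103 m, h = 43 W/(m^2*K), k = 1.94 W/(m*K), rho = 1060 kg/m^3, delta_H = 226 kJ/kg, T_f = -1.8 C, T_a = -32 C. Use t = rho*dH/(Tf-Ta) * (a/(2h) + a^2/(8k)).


dT = -1.8 - (-32) = 30.2 K
term1 = a/(2h) = 0.103/(2*43) = 0.001197674419
term2 = a^2/(8k) = 0.103^2/(8*1.94) = 0.0006835695876
t = rho*dH*1000/dT * (term1 + term2)
t = 1060*226*1000/30.2 * (0.001197674419 + 0.0006835695876)
t = 14923 s

14923


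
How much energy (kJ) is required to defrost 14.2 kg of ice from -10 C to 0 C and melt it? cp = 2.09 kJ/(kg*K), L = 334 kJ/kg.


Sensible heat = cp * dT = 2.09 * 10 = 20.9 kJ/kg
Total per kg = 20.9 + 334 = 354.9 kJ/kg
Q = m * total = 14.2 * 354.9
Q = 5039.6 kJ

5039.6


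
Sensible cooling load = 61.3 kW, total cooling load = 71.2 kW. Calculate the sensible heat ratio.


SHR = Q_sensible / Q_total
SHR = 61.3 / 71.2
SHR = 0.861

0.861


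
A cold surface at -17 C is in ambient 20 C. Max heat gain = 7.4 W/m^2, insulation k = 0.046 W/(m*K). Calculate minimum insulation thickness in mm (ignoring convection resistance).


dT = 20 - (-17) = 37 K
thickness = k * dT / q_max * 1000
thickness = 0.046 * 37 / 7.4 * 1000
thickness = 230.0 mm

230.0


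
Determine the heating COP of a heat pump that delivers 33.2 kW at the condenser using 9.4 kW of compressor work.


COP_hp = Q_cond / W
COP_hp = 33.2 / 9.4
COP_hp = 3.532

3.532


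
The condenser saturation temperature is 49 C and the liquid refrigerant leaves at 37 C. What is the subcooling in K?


Subcooling = T_cond - T_liquid
Subcooling = 49 - 37
Subcooling = 12 K

12


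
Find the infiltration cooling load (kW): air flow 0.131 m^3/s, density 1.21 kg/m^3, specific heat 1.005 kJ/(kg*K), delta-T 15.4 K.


Q = V_dot * rho * cp * dT
Q = 0.131 * 1.21 * 1.005 * 15.4
Q = 2.453 kW

2.453


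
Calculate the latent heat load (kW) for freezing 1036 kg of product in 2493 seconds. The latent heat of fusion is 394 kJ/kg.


Q_lat = m * h_fg / t
Q_lat = 1036 * 394 / 2493
Q_lat = 163.73 kW

163.73


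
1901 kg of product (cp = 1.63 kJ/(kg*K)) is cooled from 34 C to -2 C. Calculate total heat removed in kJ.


dT = 34 - (-2) = 36 K
Q = m * cp * dT = 1901 * 1.63 * 36
Q = 111551 kJ

111551


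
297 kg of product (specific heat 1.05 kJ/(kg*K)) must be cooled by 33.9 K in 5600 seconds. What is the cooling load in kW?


Q = m * cp * dT / t
Q = 297 * 1.05 * 33.9 / 5600
Q = 1.888 kW

1.888


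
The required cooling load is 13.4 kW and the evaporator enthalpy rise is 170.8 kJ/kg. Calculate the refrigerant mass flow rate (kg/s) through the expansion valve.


m_dot = Q / dh
m_dot = 13.4 / 170.8
m_dot = 0.0785 kg/s

0.0785


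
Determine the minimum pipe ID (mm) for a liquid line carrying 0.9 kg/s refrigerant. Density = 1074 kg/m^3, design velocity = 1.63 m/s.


A = m_dot / (rho * v) = 0.9 / (1074 * 1.63) = 0.0005141035747 m^2
d = sqrt(4*A/pi) * 1000
d = 25.6 mm

25.6


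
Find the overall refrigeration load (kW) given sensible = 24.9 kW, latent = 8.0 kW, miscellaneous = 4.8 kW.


Q_total = Q_s + Q_l + Q_misc
Q_total = 24.9 + 8.0 + 4.8
Q_total = 37.7 kW

37.7


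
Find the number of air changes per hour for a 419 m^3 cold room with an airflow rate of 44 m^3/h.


ACH = flow / volume
ACH = 44 / 419
ACH = 0.105

0.105


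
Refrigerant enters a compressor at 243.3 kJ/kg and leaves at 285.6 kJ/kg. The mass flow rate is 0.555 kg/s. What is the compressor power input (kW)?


dh = 285.6 - 243.3 = 42.3 kJ/kg
W = m_dot * dh = 0.555 * 42.3 = 23.48 kW

23.48


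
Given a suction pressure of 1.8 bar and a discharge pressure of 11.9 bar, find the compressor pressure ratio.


PR = P_high / P_low
PR = 11.9 / 1.8
PR = 6.611

6.611


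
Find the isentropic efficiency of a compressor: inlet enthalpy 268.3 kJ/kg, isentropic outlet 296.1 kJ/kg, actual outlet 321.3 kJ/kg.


dh_ideal = 296.1 - 268.3 = 27.8 kJ/kg
dh_actual = 321.3 - 268.3 = 53.0 kJ/kg
eta_s = dh_ideal / dh_actual = 27.8 / 53.0
eta_s = 0.5245

0.5245


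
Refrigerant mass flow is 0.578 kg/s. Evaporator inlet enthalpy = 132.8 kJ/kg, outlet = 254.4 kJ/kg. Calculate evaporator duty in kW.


dh = 254.4 - 132.8 = 121.6 kJ/kg
Q_evap = m_dot * dh = 0.578 * 121.6
Q_evap = 70.28 kW

70.28


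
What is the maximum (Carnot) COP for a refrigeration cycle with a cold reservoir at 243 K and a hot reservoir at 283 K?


dT = 283 - 243 = 40 K
COP_carnot = T_cold / dT = 243 / 40
COP_carnot = 6.075

6.075


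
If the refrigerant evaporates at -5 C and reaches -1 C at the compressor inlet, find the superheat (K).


Superheat = T_suction - T_evap
Superheat = -1 - (-5)
Superheat = 4 K

4


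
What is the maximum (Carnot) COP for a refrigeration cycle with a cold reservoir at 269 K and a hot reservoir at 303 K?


dT = 303 - 269 = 34 K
COP_carnot = T_cold / dT = 269 / 34
COP_carnot = 7.912

7.912


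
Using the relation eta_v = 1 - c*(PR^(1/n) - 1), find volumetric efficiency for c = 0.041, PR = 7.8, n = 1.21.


PR^(1/n) = 7.8^(1/1.21) = 5.46095084
eta_v = 1 - 0.041 * (5.46095084 - 1)
eta_v = 0.8171

0.8171


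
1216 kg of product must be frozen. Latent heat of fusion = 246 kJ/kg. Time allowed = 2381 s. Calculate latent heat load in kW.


Q_lat = m * h_fg / t
Q_lat = 1216 * 246 / 2381
Q_lat = 125.63 kW

125.63


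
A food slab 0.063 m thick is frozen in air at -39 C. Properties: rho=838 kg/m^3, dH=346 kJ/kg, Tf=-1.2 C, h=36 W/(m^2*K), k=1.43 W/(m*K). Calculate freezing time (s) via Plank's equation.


dT = -1.2 - (-39) = 37.8 K
term1 = a/(2h) = 0.063/(2*36) = 0.000875
term2 = a^2/(8k) = 0.063^2/(8*1.43) = 0.0003469405594
t = rho*dH*1000/dT * (term1 + term2)
t = 838*346*1000/37.8 * (0.000875 + 0.0003469405594)
t = 9373 s

9373


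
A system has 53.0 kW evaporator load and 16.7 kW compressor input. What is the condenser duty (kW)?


Q_cond = Q_evap + W
Q_cond = 53.0 + 16.7
Q_cond = 69.7 kW

69.7


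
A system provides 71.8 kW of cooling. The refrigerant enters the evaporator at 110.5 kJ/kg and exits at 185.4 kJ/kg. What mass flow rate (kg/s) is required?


dh = 185.4 - 110.5 = 74.9 kJ/kg
m_dot = Q / dh = 71.8 / 74.9 = 0.9586 kg/s

0.9586


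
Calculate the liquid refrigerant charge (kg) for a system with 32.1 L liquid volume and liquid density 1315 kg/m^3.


Charge = V * rho / 1000
Charge = 32.1 * 1315 / 1000
Charge = 42.21 kg

42.21


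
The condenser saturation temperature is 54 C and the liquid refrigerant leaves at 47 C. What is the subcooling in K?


Subcooling = T_cond - T_liquid
Subcooling = 54 - 47
Subcooling = 7 K

7


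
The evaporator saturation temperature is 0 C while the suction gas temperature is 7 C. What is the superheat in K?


Superheat = T_suction - T_evap
Superheat = 7 - (0)
Superheat = 7 K

7


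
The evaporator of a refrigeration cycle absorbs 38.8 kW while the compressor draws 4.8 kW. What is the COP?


COP = Q_evap / W
COP = 38.8 / 4.8
COP = 8.083

8.083


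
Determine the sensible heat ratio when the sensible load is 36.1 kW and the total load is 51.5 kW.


SHR = Q_sensible / Q_total
SHR = 36.1 / 51.5
SHR = 0.701

0.701


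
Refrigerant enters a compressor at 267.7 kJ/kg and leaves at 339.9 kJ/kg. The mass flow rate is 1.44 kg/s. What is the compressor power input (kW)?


dh = 339.9 - 267.7 = 72.2 kJ/kg
W = m_dot * dh = 1.44 * 72.2 = 103.97 kW

103.97


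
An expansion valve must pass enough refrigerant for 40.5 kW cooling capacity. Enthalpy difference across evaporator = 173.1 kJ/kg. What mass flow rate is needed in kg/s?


m_dot = Q / dh
m_dot = 40.5 / 173.1
m_dot = 0.234 kg/s

0.234


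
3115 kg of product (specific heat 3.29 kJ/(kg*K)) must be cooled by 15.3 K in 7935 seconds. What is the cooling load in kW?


Q = m * cp * dT / t
Q = 3115 * 3.29 * 15.3 / 7935
Q = 19.761 kW

19.761


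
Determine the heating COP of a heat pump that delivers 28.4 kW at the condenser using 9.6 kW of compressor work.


COP_hp = Q_cond / W
COP_hp = 28.4 / 9.6
COP_hp = 2.958

2.958


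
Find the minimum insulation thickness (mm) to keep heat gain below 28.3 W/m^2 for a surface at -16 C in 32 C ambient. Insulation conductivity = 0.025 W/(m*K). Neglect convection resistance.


dT = 32 - (-16) = 48 K
thickness = k * dT / q_max * 1000
thickness = 0.025 * 48 / 28.3 * 1000
thickness = 42.4 mm

42.4


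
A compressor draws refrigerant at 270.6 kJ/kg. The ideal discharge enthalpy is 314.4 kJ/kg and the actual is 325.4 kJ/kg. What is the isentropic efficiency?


dh_ideal = 314.4 - 270.6 = 43.8 kJ/kg
dh_actual = 325.4 - 270.6 = 54.8 kJ/kg
eta_s = dh_ideal / dh_actual = 43.8 / 54.8
eta_s = 0.7993

0.7993


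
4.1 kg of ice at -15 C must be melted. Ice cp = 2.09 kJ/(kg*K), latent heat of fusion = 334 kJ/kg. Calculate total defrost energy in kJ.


Sensible heat = cp * dT = 2.09 * 15 = 31.35 kJ/kg
Total per kg = 31.35 + 334 = 365.35 kJ/kg
Q = m * total = 4.1 * 365.35
Q = 1497.9 kJ

1497.9


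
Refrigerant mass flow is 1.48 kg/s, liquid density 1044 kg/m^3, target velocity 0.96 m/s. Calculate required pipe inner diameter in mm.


A = m_dot / (rho * v) = 1.48 / (1044 * 0.96) = 0.001476692209 m^2
d = sqrt(4*A/pi) * 1000
d = 43.4 mm

43.4


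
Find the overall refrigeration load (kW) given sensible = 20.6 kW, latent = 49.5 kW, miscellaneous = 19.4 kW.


Q_total = Q_s + Q_l + Q_misc
Q_total = 20.6 + 49.5 + 19.4
Q_total = 89.5 kW

89.5


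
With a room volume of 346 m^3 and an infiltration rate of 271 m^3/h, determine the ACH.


ACH = flow / volume
ACH = 271 / 346
ACH = 0.783

0.783


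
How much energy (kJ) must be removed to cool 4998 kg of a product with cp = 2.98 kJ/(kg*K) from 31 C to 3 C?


dT = 31 - (3) = 28 K
Q = m * cp * dT = 4998 * 2.98 * 28
Q = 417033 kJ

417033


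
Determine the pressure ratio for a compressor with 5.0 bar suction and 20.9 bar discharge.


PR = P_high / P_low
PR = 20.9 / 5.0
PR = 4.18

4.18


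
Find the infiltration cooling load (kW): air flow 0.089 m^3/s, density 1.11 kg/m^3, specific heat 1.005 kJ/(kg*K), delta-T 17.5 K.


Q = V_dot * rho * cp * dT
Q = 0.089 * 1.11 * 1.005 * 17.5
Q = 1.737 kW

1.737


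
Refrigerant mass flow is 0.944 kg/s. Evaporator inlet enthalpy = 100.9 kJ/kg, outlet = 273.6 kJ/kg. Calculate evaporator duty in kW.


dh = 273.6 - 100.9 = 172.7 kJ/kg
Q_evap = m_dot * dh = 0.944 * 172.7
Q_evap = 163.03 kW

163.03


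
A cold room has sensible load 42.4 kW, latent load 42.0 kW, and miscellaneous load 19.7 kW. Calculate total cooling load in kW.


Q_total = Q_s + Q_l + Q_misc
Q_total = 42.4 + 42.0 + 19.7
Q_total = 104.1 kW

104.1


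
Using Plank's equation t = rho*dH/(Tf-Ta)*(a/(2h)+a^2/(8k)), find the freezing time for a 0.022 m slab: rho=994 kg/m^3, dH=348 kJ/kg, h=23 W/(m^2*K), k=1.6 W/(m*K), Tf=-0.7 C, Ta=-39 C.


dT = -0.7 - (-39) = 38.3 K
term1 = a/(2h) = 0.022/(2*23) = 0.0004782608696
term2 = a^2/(8k) = 0.022^2/(8*1.6) = 0.0000378125
t = rho*dH*1000/dT * (term1 + term2)
t = 994*348*1000/38.3 * (0.0004782608696 + 0.0000378125)
t = 4661 s

4661


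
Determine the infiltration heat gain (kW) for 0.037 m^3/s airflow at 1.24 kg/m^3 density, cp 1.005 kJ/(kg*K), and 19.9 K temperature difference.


Q = V_dot * rho * cp * dT
Q = 0.037 * 1.24 * 1.005 * 19.9
Q = 0.918 kW

0.918


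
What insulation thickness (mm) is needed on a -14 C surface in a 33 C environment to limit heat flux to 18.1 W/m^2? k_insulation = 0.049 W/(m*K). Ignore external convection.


dT = 33 - (-14) = 47 K
thickness = k * dT / q_max * 1000
thickness = 0.049 * 47 / 18.1 * 1000
thickness = 127.2 mm

127.2


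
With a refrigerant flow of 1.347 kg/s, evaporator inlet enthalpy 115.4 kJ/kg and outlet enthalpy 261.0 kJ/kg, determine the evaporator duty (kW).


dh = 261.0 - 115.4 = 145.6 kJ/kg
Q_evap = m_dot * dh = 1.347 * 145.6
Q_evap = 196.12 kW

196.12


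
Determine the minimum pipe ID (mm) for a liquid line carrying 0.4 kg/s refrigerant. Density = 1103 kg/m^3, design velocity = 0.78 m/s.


A = m_dot / (rho * v) = 0.4 / (1103 * 0.78) = 0.0004649324686 m^2
d = sqrt(4*A/pi) * 1000
d = 24.3 mm

24.3


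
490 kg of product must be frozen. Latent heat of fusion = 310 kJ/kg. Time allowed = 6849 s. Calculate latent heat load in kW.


Q_lat = m * h_fg / t
Q_lat = 490 * 310 / 6849
Q_lat = 22.18 kW

22.18


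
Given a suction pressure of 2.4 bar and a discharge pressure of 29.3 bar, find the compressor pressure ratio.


PR = P_high / P_low
PR = 29.3 / 2.4
PR = 12.208

12.208


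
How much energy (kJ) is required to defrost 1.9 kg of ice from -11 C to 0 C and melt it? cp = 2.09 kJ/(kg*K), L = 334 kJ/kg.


Sensible heat = cp * dT = 2.09 * 11 = 22.99 kJ/kg
Total per kg = 22.99 + 334 = 356.99 kJ/kg
Q = m * total = 1.9 * 356.99
Q = 678.3 kJ

678.3


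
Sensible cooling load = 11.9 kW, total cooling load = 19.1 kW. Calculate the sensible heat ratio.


SHR = Q_sensible / Q_total
SHR = 11.9 / 19.1
SHR = 0.623

0.623


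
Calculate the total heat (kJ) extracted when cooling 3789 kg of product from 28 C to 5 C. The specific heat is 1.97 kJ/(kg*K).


dT = 28 - (5) = 23 K
Q = m * cp * dT = 3789 * 1.97 * 23
Q = 171680 kJ

171680


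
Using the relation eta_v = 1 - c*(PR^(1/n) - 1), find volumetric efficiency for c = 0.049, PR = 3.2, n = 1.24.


PR^(1/n) = 3.2^(1/1.24) = 2.55493005
eta_v = 1 - 0.049 * (2.55493005 - 1)
eta_v = 0.9238

0.9238


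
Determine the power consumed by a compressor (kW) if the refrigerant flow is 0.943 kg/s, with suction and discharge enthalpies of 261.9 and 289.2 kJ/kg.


dh = 289.2 - 261.9 = 27.3 kJ/kg
W = m_dot * dh = 0.943 * 27.3 = 25.74 kW

25.74


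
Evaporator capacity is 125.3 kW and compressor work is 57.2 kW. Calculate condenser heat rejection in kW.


Q_cond = Q_evap + W
Q_cond = 125.3 + 57.2
Q_cond = 182.5 kW

182.5


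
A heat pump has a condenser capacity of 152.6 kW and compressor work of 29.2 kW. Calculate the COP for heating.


COP_hp = Q_cond / W
COP_hp = 152.6 / 29.2
COP_hp = 5.226

5.226


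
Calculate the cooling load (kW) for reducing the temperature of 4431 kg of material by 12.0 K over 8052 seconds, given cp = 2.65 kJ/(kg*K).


Q = m * cp * dT / t
Q = 4431 * 2.65 * 12.0 / 8052
Q = 17.499 kW

17.499


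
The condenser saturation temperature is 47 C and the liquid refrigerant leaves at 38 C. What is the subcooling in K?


Subcooling = T_cond - T_liquid
Subcooling = 47 - 38
Subcooling = 9 K

9


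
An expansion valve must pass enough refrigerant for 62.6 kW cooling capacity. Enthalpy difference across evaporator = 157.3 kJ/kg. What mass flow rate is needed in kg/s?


m_dot = Q / dh
m_dot = 62.6 / 157.3
m_dot = 0.398 kg/s

0.398


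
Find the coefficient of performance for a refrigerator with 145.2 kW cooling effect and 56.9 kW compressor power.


COP = Q_evap / W
COP = 145.2 / 56.9
COP = 2.552

2.552


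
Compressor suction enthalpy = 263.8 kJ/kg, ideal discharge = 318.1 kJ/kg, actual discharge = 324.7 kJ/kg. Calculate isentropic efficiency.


dh_ideal = 318.1 - 263.8 = 54.3 kJ/kg
dh_actual = 324.7 - 263.8 = 60.9 kJ/kg
eta_s = dh_ideal / dh_actual = 54.3 / 60.9
eta_s = 0.8916

0.8916


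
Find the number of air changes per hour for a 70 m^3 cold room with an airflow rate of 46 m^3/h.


ACH = flow / volume
ACH = 46 / 70
ACH = 0.657

0.657


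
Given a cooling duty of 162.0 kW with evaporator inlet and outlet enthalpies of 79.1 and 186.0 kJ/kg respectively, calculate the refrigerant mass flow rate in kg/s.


dh = 186.0 - 79.1 = 106.9 kJ/kg
m_dot = Q / dh = 162.0 / 106.9 = 1.5154 kg/s

1.5154


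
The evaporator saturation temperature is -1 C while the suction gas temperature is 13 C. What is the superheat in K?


Superheat = T_suction - T_evap
Superheat = 13 - (-1)
Superheat = 14 K

14


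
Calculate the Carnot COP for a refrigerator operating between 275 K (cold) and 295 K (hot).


dT = 295 - 275 = 20 K
COP_carnot = T_cold / dT = 275 / 20
COP_carnot = 13.75

13.75


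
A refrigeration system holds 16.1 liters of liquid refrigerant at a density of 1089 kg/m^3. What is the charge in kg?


Charge = V * rho / 1000
Charge = 16.1 * 1089 / 1000
Charge = 17.53 kg

17.53


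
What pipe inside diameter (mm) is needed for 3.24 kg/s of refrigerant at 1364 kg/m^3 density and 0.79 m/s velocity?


A = m_dot / (rho * v) = 3.24 / (1364 * 0.79) = 0.003006793125 m^2
d = sqrt(4*A/pi) * 1000
d = 61.9 mm

61.9


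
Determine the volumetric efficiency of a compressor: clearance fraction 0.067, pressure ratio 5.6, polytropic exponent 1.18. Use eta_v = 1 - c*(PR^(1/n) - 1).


PR^(1/n) = 5.6^(1/1.18) = 4.30583764
eta_v = 1 - 0.067 * (4.30583764 - 1)
eta_v = 0.7785

0.7785


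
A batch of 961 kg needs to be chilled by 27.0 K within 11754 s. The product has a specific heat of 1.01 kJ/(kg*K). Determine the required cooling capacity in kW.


Q = m * cp * dT / t
Q = 961 * 1.01 * 27.0 / 11754
Q = 2.23 kW

2.23


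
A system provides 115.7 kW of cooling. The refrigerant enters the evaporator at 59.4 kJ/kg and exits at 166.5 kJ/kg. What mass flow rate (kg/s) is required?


dh = 166.5 - 59.4 = 107.1 kJ/kg
m_dot = Q / dh = 115.7 / 107.1 = 1.0803 kg/s

1.0803


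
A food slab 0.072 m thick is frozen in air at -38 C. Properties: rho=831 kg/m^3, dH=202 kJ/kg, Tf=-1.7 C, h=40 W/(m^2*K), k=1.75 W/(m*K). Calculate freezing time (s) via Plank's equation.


dT = -1.7 - (-38) = 36.3 K
term1 = a/(2h) = 0.072/(2*40) = 0.0009
term2 = a^2/(8k) = 0.072^2/(8*1.75) = 0.0003702857143
t = rho*dH*1000/dT * (term1 + term2)
t = 831*202*1000/36.3 * (0.0009 + 0.0003702857143)
t = 5874 s

5874


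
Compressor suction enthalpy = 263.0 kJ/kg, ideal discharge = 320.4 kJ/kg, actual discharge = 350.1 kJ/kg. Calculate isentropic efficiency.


dh_ideal = 320.4 - 263.0 = 57.4 kJ/kg
dh_actual = 350.1 - 263.0 = 87.1 kJ/kg
eta_s = dh_ideal / dh_actual = 57.4 / 87.1
eta_s = 0.659

0.659


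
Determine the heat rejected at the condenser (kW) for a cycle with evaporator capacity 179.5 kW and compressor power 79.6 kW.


Q_cond = Q_evap + W
Q_cond = 179.5 + 79.6
Q_cond = 259.1 kW

259.1


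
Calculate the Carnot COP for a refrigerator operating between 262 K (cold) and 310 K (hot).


dT = 310 - 262 = 48 K
COP_carnot = T_cold / dT = 262 / 48
COP_carnot = 5.458

5.458


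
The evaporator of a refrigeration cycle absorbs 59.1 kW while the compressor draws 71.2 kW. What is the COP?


COP = Q_evap / W
COP = 59.1 / 71.2
COP = 0.83

0.83
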